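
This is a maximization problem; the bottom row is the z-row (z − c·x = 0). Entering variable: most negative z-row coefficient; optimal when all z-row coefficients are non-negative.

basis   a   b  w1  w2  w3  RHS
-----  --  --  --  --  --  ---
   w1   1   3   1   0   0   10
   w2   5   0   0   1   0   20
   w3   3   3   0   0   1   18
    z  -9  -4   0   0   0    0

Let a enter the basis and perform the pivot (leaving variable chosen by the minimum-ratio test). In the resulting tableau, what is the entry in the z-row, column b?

-4

Ratio test on column a — row 1: 10/1 = 10; row 2: 20/5 = 4; row 3: 18/3 = 6. Minimum is 4 at row 2 (w2 leaves); pivot element 5.
Divide row 2 by 5; eliminate column a from the other rows.
z-row update in column b: -4 − (-9)·0 = -4.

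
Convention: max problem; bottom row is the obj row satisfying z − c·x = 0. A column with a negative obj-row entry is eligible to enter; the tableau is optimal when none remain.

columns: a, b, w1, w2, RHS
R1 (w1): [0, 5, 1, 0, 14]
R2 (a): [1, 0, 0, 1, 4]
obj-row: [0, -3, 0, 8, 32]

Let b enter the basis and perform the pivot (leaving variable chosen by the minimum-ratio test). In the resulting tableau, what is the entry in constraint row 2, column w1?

Ratio test on column b — row 1: 14/5 = 14/5; row 2: entry 0 ≤ 0. Minimum is 14/5 at row 1 (w1 leaves); pivot element 5.
Divide row 1 by 5; eliminate column b from the other rows.
Row 2 update in column w1: 0 − 0·(1/5) = 0.

0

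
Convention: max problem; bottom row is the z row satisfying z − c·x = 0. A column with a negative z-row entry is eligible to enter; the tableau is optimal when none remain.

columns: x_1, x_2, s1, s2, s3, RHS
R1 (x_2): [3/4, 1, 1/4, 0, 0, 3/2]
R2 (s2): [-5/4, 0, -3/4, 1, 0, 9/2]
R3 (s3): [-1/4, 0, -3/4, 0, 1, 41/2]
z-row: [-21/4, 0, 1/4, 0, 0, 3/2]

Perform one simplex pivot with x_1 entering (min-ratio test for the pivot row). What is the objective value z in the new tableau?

Ratio test on column x_1 — row 1: (3/2)/(3/4) = 2; row 2: entry -5/4 ≤ 0; row 3: entry -1/4 ≤ 0. Minimum is 2 at row 1 (x_2 leaves); pivot element 3/4.
Pivot on row 1; the z-row RHS becomes 3/2 − (-21/4)·2 = 12.

12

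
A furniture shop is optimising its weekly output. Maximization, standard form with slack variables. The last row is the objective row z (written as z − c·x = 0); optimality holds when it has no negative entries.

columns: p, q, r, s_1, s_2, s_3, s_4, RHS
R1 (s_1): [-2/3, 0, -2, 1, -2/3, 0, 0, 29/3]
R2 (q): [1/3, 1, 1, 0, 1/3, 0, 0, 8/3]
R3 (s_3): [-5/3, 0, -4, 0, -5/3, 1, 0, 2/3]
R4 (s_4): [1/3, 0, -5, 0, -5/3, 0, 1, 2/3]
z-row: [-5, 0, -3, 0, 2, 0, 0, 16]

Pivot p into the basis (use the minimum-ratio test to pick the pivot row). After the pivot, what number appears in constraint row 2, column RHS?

2

Ratio test on column p — row 1: entry -2/3 ≤ 0; row 2: (8/3)/(1/3) = 8; row 3: entry -5/3 ≤ 0; row 4: (2/3)/(1/3) = 2. Minimum is 2 at row 4 (s_4 leaves); pivot element 1/3.
Divide row 4 by 1/3; eliminate column p from the other rows.
Row 2 update in column RHS: 8/3 − (1/3)·2 = 2.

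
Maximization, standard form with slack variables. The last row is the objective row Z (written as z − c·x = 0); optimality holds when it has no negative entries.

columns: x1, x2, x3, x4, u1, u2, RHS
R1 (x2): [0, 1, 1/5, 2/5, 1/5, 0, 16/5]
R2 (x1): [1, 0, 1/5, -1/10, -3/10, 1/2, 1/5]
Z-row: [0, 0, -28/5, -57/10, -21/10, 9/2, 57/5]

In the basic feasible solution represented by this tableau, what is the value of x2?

16/5

x2 is basic (row 1); its value is the RHS of that row, 16/5.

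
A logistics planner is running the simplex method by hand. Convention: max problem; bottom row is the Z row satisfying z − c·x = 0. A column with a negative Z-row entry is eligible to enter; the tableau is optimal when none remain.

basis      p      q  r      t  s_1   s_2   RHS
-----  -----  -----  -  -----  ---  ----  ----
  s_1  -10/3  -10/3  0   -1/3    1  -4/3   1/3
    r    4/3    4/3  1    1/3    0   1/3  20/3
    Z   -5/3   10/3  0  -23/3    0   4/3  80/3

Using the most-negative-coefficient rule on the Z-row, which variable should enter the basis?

Negative Z-row entries: p: -5/3, t: -23/3.
The most negative is -23/3 in column t, so t enters.

t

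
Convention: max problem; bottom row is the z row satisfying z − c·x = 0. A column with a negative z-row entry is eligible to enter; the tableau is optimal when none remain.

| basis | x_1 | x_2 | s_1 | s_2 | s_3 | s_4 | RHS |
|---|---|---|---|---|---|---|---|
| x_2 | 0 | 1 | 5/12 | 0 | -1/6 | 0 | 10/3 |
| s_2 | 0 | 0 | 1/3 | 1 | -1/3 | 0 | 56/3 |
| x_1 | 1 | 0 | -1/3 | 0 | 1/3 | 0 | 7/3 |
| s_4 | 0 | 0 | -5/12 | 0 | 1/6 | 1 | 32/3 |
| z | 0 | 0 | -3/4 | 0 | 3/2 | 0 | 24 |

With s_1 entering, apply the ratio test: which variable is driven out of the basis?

x_2

Column s_1 entries and ratios — x_2: (10/3)/(5/12) = 8; s_2: (56/3)/(1/3) = 56; x_1: -1/3 ≤ 0, skip; s_4: -5/12 ≤ 0, skip.
Smallest ratio is 8 in the row of x_2, so x_2 leaves.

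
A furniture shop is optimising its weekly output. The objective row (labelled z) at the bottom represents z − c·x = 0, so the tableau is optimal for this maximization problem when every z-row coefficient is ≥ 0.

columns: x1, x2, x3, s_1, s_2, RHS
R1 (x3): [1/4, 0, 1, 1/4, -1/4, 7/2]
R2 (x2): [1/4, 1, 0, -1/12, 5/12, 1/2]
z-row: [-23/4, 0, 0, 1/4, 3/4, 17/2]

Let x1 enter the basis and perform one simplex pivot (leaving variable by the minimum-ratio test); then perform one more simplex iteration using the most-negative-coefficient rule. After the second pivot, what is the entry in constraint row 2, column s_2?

1

Ratio test on column x1 — row 1: (7/2)/(1/4) = 14; row 2: (1/2)/(1/4) = 2. Minimum is 2 at row 2 (x2 leaves); pivot element 1/4.
Divide row 2 by 1/4; eliminate column x1 from the other rows.
Second iteration: most negative z-row entry is -5/3 in column s_1, so s_1 enters.
Ratio test on column s_1 — row 1: 3/(1/3) = 9; row 2: entry -1/3 ≤ 0. Minimum is 9 at row 1 (x3 leaves); pivot element 1/3.
Divide row 1 by 1/3; eliminate column s_1 from the other rows.
After both pivots, the entry at constraint row 2, column s_2 is 1.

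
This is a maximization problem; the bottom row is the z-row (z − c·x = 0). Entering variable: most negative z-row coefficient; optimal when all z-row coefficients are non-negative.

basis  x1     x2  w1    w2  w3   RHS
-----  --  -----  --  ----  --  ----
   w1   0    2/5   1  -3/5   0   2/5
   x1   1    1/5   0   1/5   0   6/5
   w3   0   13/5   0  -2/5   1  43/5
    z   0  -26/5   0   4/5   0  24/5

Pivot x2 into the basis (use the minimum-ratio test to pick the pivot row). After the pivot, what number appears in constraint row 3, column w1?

Ratio test on column x2 — row 1: (2/5)/(2/5) = 1; row 2: (6/5)/(1/5) = 6; row 3: (43/5)/(13/5) = 43/13. Minimum is 1 at row 1 (w1 leaves); pivot element 2/5.
Divide row 1 by 2/5; eliminate column x2 from the other rows.
Row 3 update in column w1: 0 − (13/5)·(5/2) = -13/2.

-13/2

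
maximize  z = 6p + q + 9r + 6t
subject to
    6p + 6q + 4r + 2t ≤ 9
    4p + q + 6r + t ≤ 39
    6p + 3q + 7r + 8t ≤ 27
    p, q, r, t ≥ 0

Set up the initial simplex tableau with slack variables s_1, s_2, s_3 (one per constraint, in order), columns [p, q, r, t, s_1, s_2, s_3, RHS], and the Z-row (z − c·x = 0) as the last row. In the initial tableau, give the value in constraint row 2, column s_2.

Slack s_2 belongs to constraint 2; its column is the unit vector e_2, so the entry in row 2 is 1.

1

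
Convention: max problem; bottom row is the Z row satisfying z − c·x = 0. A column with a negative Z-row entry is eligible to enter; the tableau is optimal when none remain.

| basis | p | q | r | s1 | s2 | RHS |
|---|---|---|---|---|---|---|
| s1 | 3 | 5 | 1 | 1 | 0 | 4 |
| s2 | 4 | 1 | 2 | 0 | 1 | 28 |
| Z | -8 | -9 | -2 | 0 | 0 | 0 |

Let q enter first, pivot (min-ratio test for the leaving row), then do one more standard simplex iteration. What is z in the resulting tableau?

Ratio test on column q — row 1: 4/5 = 4/5; row 2: 28/1 = 28. Minimum is 4/5 at row 1 (s1 leaves); pivot element 5.
Pivot on row 1; the Z-row RHS becomes 0 − (-9)·(4/5) = 36/5.
Next entering variable (most negative Z-row entry -13/5): p.
Ratio test on column p — row 1: (4/5)/(3/5) = 4/3; row 2: (136/5)/(17/5) = 8. Minimum is 4/3 at row 1 (q leaves); pivot element 3/5.
After the second pivot the Z-row RHS is 36/5 − (-13/5)·(4/3) = 32/3.

32/3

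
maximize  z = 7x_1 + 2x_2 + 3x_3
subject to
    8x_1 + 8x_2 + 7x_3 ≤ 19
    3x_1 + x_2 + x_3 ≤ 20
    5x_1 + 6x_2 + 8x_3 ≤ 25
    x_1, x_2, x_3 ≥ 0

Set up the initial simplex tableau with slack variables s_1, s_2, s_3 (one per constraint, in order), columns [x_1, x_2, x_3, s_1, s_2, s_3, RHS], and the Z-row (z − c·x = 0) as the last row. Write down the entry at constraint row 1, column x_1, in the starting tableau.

Constraint 1 has coefficient 8 on x_1.

8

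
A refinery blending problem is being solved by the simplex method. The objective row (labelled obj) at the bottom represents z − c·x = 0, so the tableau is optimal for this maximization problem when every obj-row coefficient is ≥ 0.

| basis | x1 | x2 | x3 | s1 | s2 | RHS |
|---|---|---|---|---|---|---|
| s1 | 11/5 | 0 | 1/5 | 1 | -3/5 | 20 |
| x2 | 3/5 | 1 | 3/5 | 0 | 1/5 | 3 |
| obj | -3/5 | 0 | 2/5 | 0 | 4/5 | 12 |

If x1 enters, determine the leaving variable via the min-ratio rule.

x2

Column x1 entries and ratios — s1: 20/(11/5) = 100/11; x2: 3/(3/5) = 5.
Smallest ratio is 5 in the row of x2, so x2 leaves.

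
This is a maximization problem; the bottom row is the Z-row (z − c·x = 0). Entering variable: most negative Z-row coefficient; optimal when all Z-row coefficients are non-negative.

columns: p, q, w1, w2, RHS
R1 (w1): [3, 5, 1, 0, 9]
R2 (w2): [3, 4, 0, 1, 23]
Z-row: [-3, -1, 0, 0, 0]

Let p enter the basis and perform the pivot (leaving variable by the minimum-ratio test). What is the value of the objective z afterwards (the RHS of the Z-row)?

9

Ratio test on column p — row 1: 9/3 = 3; row 2: 23/3 = 23/3. Minimum is 3 at row 1 (w1 leaves); pivot element 3.
Pivot on row 1; the Z-row RHS becomes 0 − (-3)·3 = 9.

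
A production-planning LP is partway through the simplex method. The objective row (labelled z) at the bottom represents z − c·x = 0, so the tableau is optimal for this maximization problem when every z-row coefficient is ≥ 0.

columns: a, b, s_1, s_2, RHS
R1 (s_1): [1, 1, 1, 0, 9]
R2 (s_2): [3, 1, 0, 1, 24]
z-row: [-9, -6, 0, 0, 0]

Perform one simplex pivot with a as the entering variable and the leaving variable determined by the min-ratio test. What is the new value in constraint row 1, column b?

2/3

Ratio test on column a — row 1: 9/1 = 9; row 2: 24/3 = 8. Minimum is 8 at row 2 (s_2 leaves); pivot element 3.
Divide row 2 by 3; eliminate column a from the other rows.
Row 1 update in column b: 1 − 1·(1/3) = 2/3.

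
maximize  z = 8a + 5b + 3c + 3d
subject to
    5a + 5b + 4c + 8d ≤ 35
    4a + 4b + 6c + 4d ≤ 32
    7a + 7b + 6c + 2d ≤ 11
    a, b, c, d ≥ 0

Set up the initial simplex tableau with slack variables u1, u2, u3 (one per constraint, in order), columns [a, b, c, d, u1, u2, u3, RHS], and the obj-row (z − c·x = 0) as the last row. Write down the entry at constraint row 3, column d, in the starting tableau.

Constraint 3 has coefficient 2 on d.

2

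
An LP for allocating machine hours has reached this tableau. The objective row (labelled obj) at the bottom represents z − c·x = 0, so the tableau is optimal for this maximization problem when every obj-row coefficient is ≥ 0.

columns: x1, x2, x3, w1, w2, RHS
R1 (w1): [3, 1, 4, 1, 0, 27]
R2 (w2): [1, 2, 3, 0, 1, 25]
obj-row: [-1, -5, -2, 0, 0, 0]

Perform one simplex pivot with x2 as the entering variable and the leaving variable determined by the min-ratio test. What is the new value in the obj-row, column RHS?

125/2

Ratio test on column x2 — row 1: 27/1 = 27; row 2: 25/2 = 25/2. Minimum is 25/2 at row 2 (w2 leaves); pivot element 2.
Divide row 2 by 2; eliminate column x2 from the other rows.
obj-row update in column RHS: 0 − (-5)·(25/2) = 125/2.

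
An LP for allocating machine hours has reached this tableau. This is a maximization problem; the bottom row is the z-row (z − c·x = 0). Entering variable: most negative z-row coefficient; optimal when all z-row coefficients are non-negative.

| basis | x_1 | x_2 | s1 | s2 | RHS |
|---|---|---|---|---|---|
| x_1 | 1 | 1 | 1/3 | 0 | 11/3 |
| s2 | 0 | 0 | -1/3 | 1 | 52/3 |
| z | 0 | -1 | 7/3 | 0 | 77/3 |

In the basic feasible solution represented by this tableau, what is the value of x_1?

11/3

x_1 is basic (row 1); its value is the RHS of that row, 11/3.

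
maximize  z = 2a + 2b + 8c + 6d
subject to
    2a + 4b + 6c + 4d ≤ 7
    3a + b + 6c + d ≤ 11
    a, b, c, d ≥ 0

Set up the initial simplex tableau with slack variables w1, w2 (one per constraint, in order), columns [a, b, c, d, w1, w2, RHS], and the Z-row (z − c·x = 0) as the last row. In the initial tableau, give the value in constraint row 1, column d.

4

Constraint 1 has coefficient 4 on d.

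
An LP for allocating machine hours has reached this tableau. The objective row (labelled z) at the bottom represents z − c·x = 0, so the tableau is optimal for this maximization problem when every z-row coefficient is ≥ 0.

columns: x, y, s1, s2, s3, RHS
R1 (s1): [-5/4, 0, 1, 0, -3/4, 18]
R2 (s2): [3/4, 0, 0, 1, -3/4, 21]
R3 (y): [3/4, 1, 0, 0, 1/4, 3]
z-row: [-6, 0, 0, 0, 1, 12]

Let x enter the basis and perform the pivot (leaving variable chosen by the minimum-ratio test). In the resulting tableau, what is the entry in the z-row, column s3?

3

Ratio test on column x — row 1: entry -5/4 ≤ 0; row 2: 21/(3/4) = 28; row 3: 3/(3/4) = 4. Minimum is 4 at row 3 (y leaves); pivot element 3/4.
Divide row 3 by 3/4; eliminate column x from the other rows.
z-row update in column s3: 1 − (-6)·(1/3) = 3.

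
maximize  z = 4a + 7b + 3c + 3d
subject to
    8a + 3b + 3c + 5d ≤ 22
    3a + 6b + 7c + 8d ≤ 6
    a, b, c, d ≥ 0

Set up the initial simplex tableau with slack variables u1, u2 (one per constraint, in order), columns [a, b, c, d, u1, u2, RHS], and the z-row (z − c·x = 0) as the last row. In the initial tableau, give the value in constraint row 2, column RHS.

The RHS of constraint 2 is b_2 = 6.

6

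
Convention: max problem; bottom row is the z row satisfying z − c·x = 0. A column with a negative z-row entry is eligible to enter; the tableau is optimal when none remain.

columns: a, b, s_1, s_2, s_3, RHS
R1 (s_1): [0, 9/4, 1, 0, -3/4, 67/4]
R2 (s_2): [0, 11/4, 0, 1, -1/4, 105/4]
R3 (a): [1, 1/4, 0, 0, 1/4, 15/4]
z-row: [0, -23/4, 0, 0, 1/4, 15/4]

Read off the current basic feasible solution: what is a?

a is basic (row 3); its value is the RHS of that row, 15/4.

15/4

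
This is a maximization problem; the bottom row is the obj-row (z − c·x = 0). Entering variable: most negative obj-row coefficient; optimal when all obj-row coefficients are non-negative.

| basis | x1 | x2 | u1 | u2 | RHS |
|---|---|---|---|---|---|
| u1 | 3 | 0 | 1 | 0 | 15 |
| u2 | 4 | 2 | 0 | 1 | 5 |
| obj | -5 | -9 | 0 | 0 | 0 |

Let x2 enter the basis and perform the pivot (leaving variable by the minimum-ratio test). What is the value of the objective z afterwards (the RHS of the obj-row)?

Ratio test on column x2 — row 1: entry 0 ≤ 0; row 2: 5/2 = 5/2. Minimum is 5/2 at row 2 (u2 leaves); pivot element 2.
Pivot on row 2; the obj-row RHS becomes 0 − (-9)·(5/2) = 45/2.

45/2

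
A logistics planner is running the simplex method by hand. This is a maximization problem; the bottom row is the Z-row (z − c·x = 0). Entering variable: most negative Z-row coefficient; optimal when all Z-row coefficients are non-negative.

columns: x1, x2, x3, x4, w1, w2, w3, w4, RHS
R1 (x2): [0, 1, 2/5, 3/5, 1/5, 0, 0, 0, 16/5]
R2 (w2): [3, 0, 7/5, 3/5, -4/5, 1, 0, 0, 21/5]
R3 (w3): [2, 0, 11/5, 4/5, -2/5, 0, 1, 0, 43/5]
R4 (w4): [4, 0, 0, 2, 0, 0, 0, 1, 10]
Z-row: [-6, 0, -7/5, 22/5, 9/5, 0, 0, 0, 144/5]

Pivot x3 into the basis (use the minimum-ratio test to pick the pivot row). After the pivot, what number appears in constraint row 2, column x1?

Ratio test on column x3 — row 1: (16/5)/(2/5) = 8; row 2: (21/5)/(7/5) = 3; row 3: (43/5)/(11/5) = 43/11; row 4: entry 0 ≤ 0. Minimum is 3 at row 2 (w2 leaves); pivot element 7/5.
Divide row 2 by 7/5; eliminate column x3 from the other rows.
In the new row 2, the x1 entry is the old entry divided by the pivot: 3/(7/5) = 15/7.

15/7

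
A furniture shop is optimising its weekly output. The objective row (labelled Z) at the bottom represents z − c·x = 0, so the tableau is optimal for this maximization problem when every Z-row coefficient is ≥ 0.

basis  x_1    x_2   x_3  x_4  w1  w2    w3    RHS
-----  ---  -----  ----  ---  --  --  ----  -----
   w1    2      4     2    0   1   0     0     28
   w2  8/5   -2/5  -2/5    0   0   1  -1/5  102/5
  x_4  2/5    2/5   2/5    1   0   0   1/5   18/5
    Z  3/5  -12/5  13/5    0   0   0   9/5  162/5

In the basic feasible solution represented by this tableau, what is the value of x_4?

x_4 is basic (row 3); its value is the RHS of that row, 18/5.

18/5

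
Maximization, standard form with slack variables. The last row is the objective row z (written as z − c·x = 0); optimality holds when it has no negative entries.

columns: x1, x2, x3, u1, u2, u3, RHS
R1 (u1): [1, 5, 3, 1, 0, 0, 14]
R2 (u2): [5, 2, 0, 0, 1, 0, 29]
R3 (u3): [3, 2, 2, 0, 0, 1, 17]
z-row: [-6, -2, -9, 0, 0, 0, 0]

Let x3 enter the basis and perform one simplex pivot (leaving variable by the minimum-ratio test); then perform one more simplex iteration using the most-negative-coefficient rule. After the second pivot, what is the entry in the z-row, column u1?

15/7

Ratio test on column x3 — row 1: 14/3 = 14/3; row 2: entry 0 ≤ 0; row 3: 17/2 = 17/2. Minimum is 14/3 at row 1 (u1 leaves); pivot element 3.
Divide row 1 by 3; eliminate column x3 from the other rows.
Second iteration: most negative z-row entry is -3 in column x1, so x1 enters.
Ratio test on column x1 — row 1: (14/3)/(1/3) = 14; row 2: 29/5 = 29/5; row 3: (23/3)/(7/3) = 23/7. Minimum is 23/7 at row 3 (u3 leaves); pivot element 7/3.
Divide row 3 by 7/3; eliminate column x1 from the other rows.
After both pivots, the entry at the z-row, column u1 is 15/7.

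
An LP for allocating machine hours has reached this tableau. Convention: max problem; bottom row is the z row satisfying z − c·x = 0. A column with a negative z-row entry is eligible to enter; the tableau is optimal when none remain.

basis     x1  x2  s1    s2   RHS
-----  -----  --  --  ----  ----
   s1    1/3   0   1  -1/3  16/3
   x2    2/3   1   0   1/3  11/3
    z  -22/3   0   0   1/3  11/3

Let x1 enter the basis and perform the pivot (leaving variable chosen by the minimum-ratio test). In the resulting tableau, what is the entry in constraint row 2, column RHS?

11/2

Ratio test on column x1 — row 1: (16/3)/(1/3) = 16; row 2: (11/3)/(2/3) = 11/2. Minimum is 11/2 at row 2 (x2 leaves); pivot element 2/3.
Divide row 2 by 2/3; eliminate column x1 from the other rows.
In the new row 2, the RHS entry is the old entry divided by the pivot: (11/3)/(2/3) = 11/2.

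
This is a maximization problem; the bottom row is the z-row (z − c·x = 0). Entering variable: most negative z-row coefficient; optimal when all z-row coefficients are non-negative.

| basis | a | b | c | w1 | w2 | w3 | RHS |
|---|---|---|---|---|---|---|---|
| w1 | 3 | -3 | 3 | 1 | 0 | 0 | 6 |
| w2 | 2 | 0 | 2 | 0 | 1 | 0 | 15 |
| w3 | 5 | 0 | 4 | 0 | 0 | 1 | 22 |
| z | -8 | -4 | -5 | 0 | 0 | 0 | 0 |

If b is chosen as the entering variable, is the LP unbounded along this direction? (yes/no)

Every constraint-row entry in column b is ≤ 0, so increasing b is unbounded.

yes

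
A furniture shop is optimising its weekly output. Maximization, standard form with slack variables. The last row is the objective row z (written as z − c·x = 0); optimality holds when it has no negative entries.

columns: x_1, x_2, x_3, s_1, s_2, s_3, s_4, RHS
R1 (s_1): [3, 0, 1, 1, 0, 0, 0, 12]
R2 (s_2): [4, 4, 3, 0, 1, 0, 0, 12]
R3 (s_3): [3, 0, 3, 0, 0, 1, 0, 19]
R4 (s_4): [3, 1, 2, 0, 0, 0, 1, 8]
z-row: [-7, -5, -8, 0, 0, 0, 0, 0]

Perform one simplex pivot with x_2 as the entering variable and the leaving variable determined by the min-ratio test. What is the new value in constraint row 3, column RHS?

Ratio test on column x_2 — row 1: entry 0 ≤ 0; row 2: 12/4 = 3; row 3: entry 0 ≤ 0; row 4: 8/1 = 8. Minimum is 3 at row 2 (s_2 leaves); pivot element 4.
Divide row 2 by 4; eliminate column x_2 from the other rows.
Row 3 update in column RHS: 19 − 0·3 = 19.

19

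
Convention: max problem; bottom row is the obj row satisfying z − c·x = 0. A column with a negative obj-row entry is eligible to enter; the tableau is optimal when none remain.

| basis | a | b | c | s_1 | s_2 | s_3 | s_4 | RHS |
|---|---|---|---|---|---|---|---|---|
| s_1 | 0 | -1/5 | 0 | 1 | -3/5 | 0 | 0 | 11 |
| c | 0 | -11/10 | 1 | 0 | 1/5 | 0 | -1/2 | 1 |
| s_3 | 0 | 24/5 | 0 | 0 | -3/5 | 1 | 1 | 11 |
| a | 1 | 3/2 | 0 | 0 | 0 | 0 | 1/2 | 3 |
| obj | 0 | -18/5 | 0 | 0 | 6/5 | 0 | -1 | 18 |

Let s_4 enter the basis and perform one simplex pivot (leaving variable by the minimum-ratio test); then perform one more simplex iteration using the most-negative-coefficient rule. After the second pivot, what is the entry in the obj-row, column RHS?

Ratio test on column s_4 — row 1: entry 0 ≤ 0; row 2: entry -1/2 ≤ 0; row 3: 11/1 = 11; row 4: 3/(1/2) = 6. Minimum is 6 at row 4 (a leaves); pivot element 1/2.
Divide row 4 by 1/2; eliminate column s_4 from the other rows.
Second iteration: most negative obj-row entry is -3/5 in column b, so b enters.
Ratio test on column b — row 1: entry -1/5 ≤ 0; row 2: 4/(2/5) = 10; row 3: 5/(9/5) = 25/9; row 4: 6/3 = 2. Minimum is 2 at row 4 (s_4 leaves); pivot element 3.
Divide row 4 by 3; eliminate column b from the other rows.
After both pivots, the entry at the obj-row, column RHS is 126/5.

126/5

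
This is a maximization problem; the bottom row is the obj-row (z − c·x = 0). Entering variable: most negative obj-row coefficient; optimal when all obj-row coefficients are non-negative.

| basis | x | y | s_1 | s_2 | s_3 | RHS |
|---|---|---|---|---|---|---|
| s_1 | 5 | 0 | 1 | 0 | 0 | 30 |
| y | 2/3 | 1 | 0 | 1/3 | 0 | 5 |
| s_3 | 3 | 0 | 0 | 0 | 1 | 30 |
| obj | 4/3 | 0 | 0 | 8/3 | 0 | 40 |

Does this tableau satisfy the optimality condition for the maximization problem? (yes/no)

Every obj-row coefficient is ≥ 0, so the tableau is optimal.

yes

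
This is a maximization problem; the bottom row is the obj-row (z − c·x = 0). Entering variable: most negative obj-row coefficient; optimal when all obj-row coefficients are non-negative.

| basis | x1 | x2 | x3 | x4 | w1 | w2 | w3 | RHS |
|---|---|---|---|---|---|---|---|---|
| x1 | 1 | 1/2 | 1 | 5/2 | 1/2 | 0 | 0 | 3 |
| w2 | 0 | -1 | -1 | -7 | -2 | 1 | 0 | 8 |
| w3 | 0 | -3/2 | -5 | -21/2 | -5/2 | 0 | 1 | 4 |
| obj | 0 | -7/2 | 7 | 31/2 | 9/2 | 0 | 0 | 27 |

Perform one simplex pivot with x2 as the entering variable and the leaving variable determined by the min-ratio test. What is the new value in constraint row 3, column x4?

-3

Ratio test on column x2 — row 1: 3/(1/2) = 6; row 2: entry -1 ≤ 0; row 3: entry -3/2 ≤ 0. Minimum is 6 at row 1 (x1 leaves); pivot element 1/2.
Divide row 1 by 1/2; eliminate column x2 from the other rows.
Row 3 update in column x4: -21/2 − (-3/2)·5 = -3.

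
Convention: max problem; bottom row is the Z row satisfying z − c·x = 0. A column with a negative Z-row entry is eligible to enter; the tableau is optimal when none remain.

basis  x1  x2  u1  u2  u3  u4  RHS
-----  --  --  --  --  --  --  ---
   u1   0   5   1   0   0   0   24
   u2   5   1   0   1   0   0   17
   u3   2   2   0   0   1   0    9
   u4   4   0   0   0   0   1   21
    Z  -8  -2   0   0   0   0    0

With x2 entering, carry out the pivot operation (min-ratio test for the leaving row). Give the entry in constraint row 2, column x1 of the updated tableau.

Ratio test on column x2 — row 1: 24/5 = 24/5; row 2: 17/1 = 17; row 3: 9/2 = 9/2; row 4: entry 0 ≤ 0. Minimum is 9/2 at row 3 (u3 leaves); pivot element 2.
Divide row 3 by 2; eliminate column x2 from the other rows.
Row 2 update in column x1: 5 − 1·1 = 4.

4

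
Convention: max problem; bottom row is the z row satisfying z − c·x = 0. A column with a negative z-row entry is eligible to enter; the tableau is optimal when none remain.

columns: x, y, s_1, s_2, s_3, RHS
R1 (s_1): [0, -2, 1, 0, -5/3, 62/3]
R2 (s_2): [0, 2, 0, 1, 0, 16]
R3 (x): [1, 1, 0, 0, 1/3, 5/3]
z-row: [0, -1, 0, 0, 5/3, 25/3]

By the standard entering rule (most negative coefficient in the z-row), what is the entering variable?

Negative z-row entries: y: -1.
The most negative is -1 in column y, so y enters.

y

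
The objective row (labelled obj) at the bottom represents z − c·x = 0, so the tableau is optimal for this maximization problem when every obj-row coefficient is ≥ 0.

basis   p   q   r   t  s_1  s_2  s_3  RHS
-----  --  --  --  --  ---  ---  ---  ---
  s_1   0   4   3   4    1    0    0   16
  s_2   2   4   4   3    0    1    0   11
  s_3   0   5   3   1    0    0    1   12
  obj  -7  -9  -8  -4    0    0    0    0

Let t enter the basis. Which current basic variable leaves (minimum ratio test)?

Column t entries and ratios — s_1: 16/4 = 4; s_2: 11/3 = 11/3; s_3: 12/1 = 12.
Smallest ratio is 11/3 in the row of s_2, so s_2 leaves.

s_2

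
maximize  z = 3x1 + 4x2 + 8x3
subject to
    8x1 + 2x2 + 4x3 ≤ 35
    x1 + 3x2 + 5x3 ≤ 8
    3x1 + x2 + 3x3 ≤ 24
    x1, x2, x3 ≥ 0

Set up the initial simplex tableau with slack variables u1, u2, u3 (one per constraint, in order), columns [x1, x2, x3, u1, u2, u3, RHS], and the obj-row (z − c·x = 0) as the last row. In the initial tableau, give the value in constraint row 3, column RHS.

24

The RHS of constraint 3 is b_3 = 24.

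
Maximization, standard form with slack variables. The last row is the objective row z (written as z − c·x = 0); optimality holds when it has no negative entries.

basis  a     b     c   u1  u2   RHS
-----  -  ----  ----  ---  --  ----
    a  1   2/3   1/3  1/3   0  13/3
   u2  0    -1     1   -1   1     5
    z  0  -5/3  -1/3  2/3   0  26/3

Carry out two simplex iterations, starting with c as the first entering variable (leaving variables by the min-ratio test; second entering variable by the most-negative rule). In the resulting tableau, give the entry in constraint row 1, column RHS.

8/3

Ratio test on column c — row 1: (13/3)/(1/3) = 13; row 2: 5/1 = 5. Minimum is 5 at row 2 (u2 leaves); pivot element 1.
Divide row 2 by 1; eliminate column c from the other rows.
Second iteration: most negative z-row entry is -2 in column b, so b enters.
Ratio test on column b — row 1: (8/3)/1 = 8/3; row 2: entry -1 ≤ 0. Minimum is 8/3 at row 1 (a leaves); pivot element 1.
Divide row 1 by 1; eliminate column b from the other rows.
After both pivots, the entry at constraint row 1, column RHS is 8/3.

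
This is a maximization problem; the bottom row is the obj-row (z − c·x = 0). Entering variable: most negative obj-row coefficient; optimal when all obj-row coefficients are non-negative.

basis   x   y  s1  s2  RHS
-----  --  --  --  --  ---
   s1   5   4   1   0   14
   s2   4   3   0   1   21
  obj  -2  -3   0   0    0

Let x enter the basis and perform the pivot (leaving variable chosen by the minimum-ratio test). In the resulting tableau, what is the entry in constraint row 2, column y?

Ratio test on column x — row 1: 14/5 = 14/5; row 2: 21/4 = 21/4. Minimum is 14/5 at row 1 (s1 leaves); pivot element 5.
Divide row 1 by 5; eliminate column x from the other rows.
Row 2 update in column y: 3 − 4·(4/5) = -1/5.

-1/5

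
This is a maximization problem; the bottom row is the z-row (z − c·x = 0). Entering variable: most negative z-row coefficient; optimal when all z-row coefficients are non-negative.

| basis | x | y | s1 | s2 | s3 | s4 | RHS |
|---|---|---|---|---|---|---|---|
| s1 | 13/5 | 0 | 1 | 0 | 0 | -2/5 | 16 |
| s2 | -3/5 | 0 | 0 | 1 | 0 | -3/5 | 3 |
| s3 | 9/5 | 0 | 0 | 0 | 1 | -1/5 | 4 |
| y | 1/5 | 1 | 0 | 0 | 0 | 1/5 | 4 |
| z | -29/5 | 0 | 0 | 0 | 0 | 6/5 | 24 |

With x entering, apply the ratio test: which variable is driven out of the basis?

s3

Column x entries and ratios — s1: 16/(13/5) = 80/13; s2: -3/5 ≤ 0, skip; s3: 4/(9/5) = 20/9; y: 4/(1/5) = 20.
Smallest ratio is 20/9 in the row of s3, so s3 leaves.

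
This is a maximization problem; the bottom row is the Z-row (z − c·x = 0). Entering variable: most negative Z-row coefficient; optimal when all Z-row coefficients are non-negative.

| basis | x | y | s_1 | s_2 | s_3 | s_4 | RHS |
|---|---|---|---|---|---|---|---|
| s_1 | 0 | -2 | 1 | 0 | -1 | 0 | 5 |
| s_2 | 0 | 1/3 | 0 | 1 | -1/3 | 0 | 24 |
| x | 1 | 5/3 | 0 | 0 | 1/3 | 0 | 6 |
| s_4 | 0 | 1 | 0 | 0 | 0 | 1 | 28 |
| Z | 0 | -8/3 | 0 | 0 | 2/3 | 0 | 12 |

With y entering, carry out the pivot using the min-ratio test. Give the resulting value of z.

Ratio test on column y — row 1: entry -2 ≤ 0; row 2: 24/(1/3) = 72; row 3: 6/(5/3) = 18/5; row 4: 28/1 = 28. Minimum is 18/5 at row 3 (x leaves); pivot element 5/3.
Pivot on row 3; the Z-row RHS becomes 12 − (-8/3)·(18/5) = 108/5.

108/5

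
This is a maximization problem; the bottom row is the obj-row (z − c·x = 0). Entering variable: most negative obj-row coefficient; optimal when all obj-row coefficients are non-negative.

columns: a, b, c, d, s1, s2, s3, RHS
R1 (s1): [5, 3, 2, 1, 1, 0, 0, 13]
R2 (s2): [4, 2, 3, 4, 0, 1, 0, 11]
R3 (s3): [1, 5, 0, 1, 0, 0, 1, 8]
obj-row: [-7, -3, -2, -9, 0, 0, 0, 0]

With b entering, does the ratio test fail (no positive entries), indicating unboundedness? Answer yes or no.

no

Column b has positive entries in row(s) 1, 2, 3, so the ratio test bounds it — not unbounded.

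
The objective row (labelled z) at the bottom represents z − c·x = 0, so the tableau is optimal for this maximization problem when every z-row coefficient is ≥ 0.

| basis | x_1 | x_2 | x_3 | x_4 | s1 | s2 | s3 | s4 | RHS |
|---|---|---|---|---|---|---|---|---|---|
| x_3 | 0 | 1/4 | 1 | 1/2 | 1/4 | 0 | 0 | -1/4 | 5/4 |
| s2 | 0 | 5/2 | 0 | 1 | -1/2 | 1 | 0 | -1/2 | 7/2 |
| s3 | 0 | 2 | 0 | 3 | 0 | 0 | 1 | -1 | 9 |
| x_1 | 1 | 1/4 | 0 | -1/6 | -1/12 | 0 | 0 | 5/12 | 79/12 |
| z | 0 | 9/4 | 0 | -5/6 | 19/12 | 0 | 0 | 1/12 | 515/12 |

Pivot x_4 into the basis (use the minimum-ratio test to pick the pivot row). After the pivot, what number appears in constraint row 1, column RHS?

Ratio test on column x_4 — row 1: (5/4)/(1/2) = 5/2; row 2: (7/2)/1 = 7/2; row 3: 9/3 = 3; row 4: entry -1/6 ≤ 0. Minimum is 5/2 at row 1 (x_3 leaves); pivot element 1/2.
Divide row 1 by 1/2; eliminate column x_4 from the other rows.
In the new row 1, the RHS entry is the old entry divided by the pivot: (5/4)/(1/2) = 5/2.

5/2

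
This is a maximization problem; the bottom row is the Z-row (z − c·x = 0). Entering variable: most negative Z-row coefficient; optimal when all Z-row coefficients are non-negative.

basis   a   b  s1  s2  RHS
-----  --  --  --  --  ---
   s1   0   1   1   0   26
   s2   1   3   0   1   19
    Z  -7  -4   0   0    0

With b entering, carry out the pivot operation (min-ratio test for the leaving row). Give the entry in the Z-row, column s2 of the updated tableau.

Ratio test on column b — row 1: 26/1 = 26; row 2: 19/3 = 19/3. Minimum is 19/3 at row 2 (s2 leaves); pivot element 3.
Divide row 2 by 3; eliminate column b from the other rows.
Z-row update in column s2: 0 − (-4)·(1/3) = 4/3.

4/3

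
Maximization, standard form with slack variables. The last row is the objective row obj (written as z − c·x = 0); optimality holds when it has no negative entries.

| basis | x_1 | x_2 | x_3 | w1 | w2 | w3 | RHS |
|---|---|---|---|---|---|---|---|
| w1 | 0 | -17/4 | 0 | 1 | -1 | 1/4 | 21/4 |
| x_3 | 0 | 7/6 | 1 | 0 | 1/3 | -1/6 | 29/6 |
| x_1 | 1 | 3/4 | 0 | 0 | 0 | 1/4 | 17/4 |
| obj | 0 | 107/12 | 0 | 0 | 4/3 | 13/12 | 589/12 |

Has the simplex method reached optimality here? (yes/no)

yes

Every obj-row coefficient is ≥ 0, so the tableau is optimal.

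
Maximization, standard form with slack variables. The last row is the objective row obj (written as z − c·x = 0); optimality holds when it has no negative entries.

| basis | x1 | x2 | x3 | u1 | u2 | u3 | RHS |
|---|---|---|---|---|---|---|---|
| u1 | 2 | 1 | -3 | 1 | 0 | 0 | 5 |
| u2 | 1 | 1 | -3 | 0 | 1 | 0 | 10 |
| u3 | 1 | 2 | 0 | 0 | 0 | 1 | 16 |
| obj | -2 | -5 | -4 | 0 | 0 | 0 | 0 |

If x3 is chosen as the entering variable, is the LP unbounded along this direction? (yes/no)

yes

Every constraint-row entry in column x3 is ≤ 0, so increasing x3 is unbounded.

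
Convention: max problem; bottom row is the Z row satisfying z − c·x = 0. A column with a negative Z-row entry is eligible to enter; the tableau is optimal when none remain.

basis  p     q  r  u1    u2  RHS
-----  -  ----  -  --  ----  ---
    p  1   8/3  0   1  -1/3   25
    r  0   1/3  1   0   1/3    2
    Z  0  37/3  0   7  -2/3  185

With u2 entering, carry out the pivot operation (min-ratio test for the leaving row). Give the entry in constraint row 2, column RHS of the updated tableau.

6

Ratio test on column u2 — row 1: entry -1/3 ≤ 0; row 2: 2/(1/3) = 6. Minimum is 6 at row 2 (r leaves); pivot element 1/3.
Divide row 2 by 1/3; eliminate column u2 from the other rows.
In the new row 2, the RHS entry is the old entry divided by the pivot: 2/(1/3) = 6.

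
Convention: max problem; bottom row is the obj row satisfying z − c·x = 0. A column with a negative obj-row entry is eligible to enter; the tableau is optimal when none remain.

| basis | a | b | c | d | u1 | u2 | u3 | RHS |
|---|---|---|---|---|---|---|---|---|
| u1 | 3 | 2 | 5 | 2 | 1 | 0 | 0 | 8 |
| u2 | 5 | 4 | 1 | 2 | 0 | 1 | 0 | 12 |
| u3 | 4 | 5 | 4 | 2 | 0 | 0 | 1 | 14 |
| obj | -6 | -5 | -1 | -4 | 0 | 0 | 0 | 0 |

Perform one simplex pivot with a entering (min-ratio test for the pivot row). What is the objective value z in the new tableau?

Ratio test on column a — row 1: 8/3 = 8/3; row 2: 12/5 = 12/5; row 3: 14/4 = 7/2. Minimum is 12/5 at row 2 (u2 leaves); pivot element 5.
Pivot on row 2; the obj-row RHS becomes 0 − (-6)·(12/5) = 72/5.

72/5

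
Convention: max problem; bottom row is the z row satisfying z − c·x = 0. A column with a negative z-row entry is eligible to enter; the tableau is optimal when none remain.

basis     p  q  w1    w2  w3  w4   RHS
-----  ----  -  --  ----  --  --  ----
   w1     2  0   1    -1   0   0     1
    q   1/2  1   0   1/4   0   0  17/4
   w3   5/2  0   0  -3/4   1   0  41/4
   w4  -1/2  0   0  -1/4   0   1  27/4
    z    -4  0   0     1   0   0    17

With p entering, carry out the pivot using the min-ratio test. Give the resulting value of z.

19

Ratio test on column p — row 1: 1/2 = 1/2; row 2: (17/4)/(1/2) = 17/2; row 3: (41/4)/(5/2) = 41/10; row 4: entry -1/2 ≤ 0. Minimum is 1/2 at row 1 (w1 leaves); pivot element 2.
Pivot on row 1; the z-row RHS becomes 17 − (-4)·(1/2) = 19.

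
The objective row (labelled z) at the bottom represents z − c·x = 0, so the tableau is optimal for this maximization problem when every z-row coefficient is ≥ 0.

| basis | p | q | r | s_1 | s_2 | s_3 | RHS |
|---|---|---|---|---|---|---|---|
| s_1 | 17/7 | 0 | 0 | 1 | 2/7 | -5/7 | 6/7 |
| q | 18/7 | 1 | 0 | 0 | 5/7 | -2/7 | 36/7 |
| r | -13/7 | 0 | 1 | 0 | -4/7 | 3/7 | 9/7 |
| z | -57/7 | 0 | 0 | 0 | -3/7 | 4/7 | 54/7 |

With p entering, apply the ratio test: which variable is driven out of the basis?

Column p entries and ratios — s_1: (6/7)/(17/7) = 6/17; q: (36/7)/(18/7) = 2; r: -13/7 ≤ 0, skip.
Smallest ratio is 6/17 in the row of s_1, so s_1 leaves.

s_1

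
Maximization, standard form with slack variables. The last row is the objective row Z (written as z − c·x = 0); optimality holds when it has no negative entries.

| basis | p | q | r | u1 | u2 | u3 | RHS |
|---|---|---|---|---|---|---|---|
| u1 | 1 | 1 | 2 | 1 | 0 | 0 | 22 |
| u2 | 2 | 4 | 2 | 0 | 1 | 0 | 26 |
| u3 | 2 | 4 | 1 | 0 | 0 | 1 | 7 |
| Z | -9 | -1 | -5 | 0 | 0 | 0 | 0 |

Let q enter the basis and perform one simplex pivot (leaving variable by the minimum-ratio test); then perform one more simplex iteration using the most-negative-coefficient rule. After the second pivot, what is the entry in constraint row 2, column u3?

Ratio test on column q — row 1: 22/1 = 22; row 2: 26/4 = 13/2; row 3: 7/4 = 7/4. Minimum is 7/4 at row 3 (u3 leaves); pivot element 4.
Divide row 3 by 4; eliminate column q from the other rows.
Second iteration: most negative Z-row entry is -17/2 in column p, so p enters.
Ratio test on column p — row 1: (81/4)/(1/2) = 81/2; row 2: entry 0 ≤ 0; row 3: (7/4)/(1/2) = 7/2. Minimum is 7/2 at row 3 (q leaves); pivot element 1/2.
Divide row 3 by 1/2; eliminate column p from the other rows.
After both pivots, the entry at constraint row 2, column u3 is -1.

-1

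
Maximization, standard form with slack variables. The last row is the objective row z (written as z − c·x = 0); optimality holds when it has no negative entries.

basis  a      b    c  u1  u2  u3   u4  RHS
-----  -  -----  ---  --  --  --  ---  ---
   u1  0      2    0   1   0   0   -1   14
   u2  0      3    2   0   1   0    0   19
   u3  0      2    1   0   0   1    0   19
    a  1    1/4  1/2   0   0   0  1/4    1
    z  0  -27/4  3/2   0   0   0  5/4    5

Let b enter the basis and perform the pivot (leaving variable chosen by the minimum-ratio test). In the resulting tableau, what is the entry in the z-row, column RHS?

Ratio test on column b — row 1: 14/2 = 7; row 2: 19/3 = 19/3; row 3: 19/2 = 19/2; row 4: 1/(1/4) = 4. Minimum is 4 at row 4 (a leaves); pivot element 1/4.
Divide row 4 by 1/4; eliminate column b from the other rows.
z-row update in column RHS: 5 − (-27/4)·4 = 32.

32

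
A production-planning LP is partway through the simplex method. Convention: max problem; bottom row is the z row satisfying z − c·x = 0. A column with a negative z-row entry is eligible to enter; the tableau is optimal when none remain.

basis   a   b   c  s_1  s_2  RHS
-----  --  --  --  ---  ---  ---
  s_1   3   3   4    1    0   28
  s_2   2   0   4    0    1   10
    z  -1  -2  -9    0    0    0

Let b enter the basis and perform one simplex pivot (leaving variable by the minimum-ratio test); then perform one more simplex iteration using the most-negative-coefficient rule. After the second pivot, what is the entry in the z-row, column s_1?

Ratio test on column b — row 1: 28/3 = 28/3; row 2: entry 0 ≤ 0. Minimum is 28/3 at row 1 (s_1 leaves); pivot element 3.
Divide row 1 by 3; eliminate column b from the other rows.
Second iteration: most negative z-row entry is -19/3 in column c, so c enters.
Ratio test on column c — row 1: (28/3)/(4/3) = 7; row 2: 10/4 = 5/2. Minimum is 5/2 at row 2 (s_2 leaves); pivot element 4.
Divide row 2 by 4; eliminate column c from the other rows.
After both pivots, the entry at the z-row, column s_1 is 2/3.

2/3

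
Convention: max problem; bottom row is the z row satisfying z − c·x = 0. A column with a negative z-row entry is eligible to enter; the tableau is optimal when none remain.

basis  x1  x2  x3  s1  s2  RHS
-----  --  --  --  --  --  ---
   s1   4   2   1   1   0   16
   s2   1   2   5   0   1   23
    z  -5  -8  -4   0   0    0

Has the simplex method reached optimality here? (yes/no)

no

The z-row has a negative entry -8 in column x2, so it is not optimal.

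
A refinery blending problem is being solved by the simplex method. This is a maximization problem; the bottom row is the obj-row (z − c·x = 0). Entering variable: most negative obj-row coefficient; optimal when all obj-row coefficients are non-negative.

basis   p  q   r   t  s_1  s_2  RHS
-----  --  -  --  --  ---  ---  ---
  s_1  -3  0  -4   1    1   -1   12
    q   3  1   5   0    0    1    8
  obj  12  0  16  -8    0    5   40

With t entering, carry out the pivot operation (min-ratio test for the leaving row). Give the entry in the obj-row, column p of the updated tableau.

Ratio test on column t — row 1: 12/1 = 12; row 2: entry 0 ≤ 0. Minimum is 12 at row 1 (s_1 leaves); pivot element 1.
Divide row 1 by 1; eliminate column t from the other rows.
obj-row update in column p: 12 − (-8)·(-3) = -12.

-12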